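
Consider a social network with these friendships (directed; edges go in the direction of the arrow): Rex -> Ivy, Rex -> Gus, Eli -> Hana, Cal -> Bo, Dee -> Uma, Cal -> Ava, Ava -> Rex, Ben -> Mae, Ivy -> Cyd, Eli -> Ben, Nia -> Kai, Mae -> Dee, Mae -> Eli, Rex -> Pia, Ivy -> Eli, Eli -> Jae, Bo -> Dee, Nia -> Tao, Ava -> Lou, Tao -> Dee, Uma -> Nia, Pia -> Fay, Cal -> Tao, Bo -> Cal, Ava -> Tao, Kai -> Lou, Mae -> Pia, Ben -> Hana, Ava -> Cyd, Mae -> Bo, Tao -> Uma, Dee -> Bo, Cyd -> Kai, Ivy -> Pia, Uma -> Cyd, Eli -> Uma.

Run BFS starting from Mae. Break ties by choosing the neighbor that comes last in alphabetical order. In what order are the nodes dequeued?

Visit Mae; enqueue Pia, Eli, Dee, Bo → queue [Pia, Eli, Dee, Bo]
Visit Pia; enqueue Fay → queue [Eli, Dee, Bo, Fay]
Visit Eli; enqueue Uma, Jae, Hana, Ben → queue [Dee, Bo, Fay, Uma, Jae, Hana, Ben]
Visit Dee → queue [Bo, Fay, Uma, Jae, Hana, Ben]
Visit Bo; enqueue Cal → queue [Fay, Uma, Jae, Hana, Ben, Cal]
Visit Fay → queue [Uma, Jae, Hana, Ben, Cal]
Visit Uma; enqueue Nia, Cyd → queue [Jae, Hana, Ben, Cal, Nia, Cyd]
Visit Jae → queue [Hana, Ben, Cal, Nia, Cyd]
Visit Hana → queue [Ben, Cal, Nia, Cyd]
Visit Ben → queue [Cal, Nia, Cyd]
Visit Cal; enqueue Tao, Ava → queue [Nia, Cyd, Tao, Ava]
Visit Nia; enqueue Kai → queue [Cyd, Tao, Ava, Kai]
Visit Cyd → queue [Tao, Ava, Kai]
Visit Tao → queue [Ava, Kai]
Visit Ava; enqueue Rex, Lou → queue [Kai, Rex, Lou]
Visit Kai → queue [Rex, Lou]
Visit Rex; enqueue Ivy, Gus → queue [Lou, Ivy, Gus]
Visit Lou → queue [Ivy, Gus]
Visit Ivy → queue [Gus]
Visit Gus → queue []

Mae -> Pia -> Eli -> Dee -> Bo -> Fay -> Uma -> Jae -> Hana -> Ben -> Cal -> Nia -> Cyd -> Tao -> Ava -> Kai -> Rex -> Lou -> Ivy -> Gus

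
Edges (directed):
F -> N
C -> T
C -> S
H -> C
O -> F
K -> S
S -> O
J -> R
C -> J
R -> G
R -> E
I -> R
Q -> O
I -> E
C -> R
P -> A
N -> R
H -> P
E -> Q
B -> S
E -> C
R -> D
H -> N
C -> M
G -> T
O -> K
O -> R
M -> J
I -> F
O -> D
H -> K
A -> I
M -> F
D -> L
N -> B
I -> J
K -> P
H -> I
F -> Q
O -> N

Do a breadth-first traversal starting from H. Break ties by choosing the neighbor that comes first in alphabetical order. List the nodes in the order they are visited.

H, C, I, K, N, P, J, M, R, S, T, E, F, B, A, D, G, O, Q, L

Visit H; enqueue C, I, K, N, P → queue [C, I, K, N, P]
Visit C; enqueue J, M, R, S, T → queue [I, K, N, P, J, M, R, S, T]
Visit I; enqueue E, F → queue [K, N, P, J, M, R, S, T, E, F]
Visit K → queue [N, P, J, M, R, S, T, E, F]
Visit N; enqueue B → queue [P, J, M, R, S, T, E, F, B]
Visit P; enqueue A → queue [J, M, R, S, T, E, F, B, A]
Visit J → queue [M, R, S, T, E, F, B, A]
Visit M → queue [R, S, T, E, F, B, A]
Visit R; enqueue D, G → queue [S, T, E, F, B, A, D, G]
Visit S; enqueue O → queue [T, E, F, B, A, D, G, O]
Visit T → queue [E, F, B, A, D, G, O]
Visit E; enqueue Q → queue [F, B, A, D, G, O, Q]
Visit F → queue [B, A, D, G, O, Q]
Visit B → queue [A, D, G, O, Q]
Visit A → queue [D, G, O, Q]
Visit D; enqueue L → queue [G, O, Q, L]
Visit G → queue [O, Q, L]
Visit O → queue [Q, L]
Visit Q → queue [L]
Visit L → queue []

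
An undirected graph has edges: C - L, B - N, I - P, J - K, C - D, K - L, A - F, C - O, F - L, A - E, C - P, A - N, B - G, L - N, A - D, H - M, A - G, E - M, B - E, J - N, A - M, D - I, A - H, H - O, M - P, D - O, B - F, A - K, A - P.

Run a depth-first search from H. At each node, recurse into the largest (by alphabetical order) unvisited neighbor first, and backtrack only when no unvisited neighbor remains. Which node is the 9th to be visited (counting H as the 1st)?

N

Visit H
H → O
O → D
D → I
I → P
P → M
M → E
E → B
B → N
N → L
L → K
K → J
K → A
A → G
A → F
L → C

Visit order: H, O, D, I, P, M, E, B, N, L, K, J, A, G, F, C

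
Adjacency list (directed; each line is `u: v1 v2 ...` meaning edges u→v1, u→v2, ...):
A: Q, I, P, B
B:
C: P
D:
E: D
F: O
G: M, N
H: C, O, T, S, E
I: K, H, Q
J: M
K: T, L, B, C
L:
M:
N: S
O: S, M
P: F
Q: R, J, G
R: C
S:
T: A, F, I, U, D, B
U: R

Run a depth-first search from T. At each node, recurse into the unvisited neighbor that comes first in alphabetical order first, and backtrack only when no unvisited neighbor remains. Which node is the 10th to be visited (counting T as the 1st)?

Visit T
T → A
A → B
A → I
I → H
H → C
C → P
P → F
F → O
O → M
O → S
H → E
E → D
I → K
K → L
I → Q
Q → G
G → N
Q → J
Q → R
T → U

Visit order: T, A, B, I, H, C, P, F, O, M, S, E, D, K, L, Q, G, N, J, R, U

M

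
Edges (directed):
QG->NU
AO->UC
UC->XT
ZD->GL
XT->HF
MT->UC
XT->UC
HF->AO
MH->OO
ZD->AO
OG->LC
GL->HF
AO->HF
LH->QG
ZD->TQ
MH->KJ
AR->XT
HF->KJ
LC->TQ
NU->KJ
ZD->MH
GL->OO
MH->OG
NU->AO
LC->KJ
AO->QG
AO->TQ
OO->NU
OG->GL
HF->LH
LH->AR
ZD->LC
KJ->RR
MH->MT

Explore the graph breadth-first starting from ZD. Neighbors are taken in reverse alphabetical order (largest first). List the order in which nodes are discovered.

ZD, TQ, MH, LC, GL, AO, OO, OG, MT, KJ, HF, UC, QG, NU, RR, LH, XT, AR

Visit ZD; enqueue TQ, MH, LC, GL, AO → queue [TQ, MH, LC, GL, AO]
Visit TQ → queue [MH, LC, GL, AO]
Visit MH; enqueue OO, OG, MT, KJ → queue [LC, GL, AO, OO, OG, MT, KJ]
Visit LC → queue [GL, AO, OO, OG, MT, KJ]
Visit GL; enqueue HF → queue [AO, OO, OG, MT, KJ, HF]
Visit AO; enqueue UC, QG → queue [OO, OG, MT, KJ, HF, UC, QG]
Visit OO; enqueue NU → queue [OG, MT, KJ, HF, UC, QG, NU]
Visit OG → queue [MT, KJ, HF, UC, QG, NU]
Visit MT → queue [KJ, HF, UC, QG, NU]
Visit KJ; enqueue RR → queue [HF, UC, QG, NU, RR]
Visit HF; enqueue LH → queue [UC, QG, NU, RR, LH]
Visit UC; enqueue XT → queue [QG, NU, RR, LH, XT]
Visit QG → queue [NU, RR, LH, XT]
Visit NU → queue [RR, LH, XT]
Visit RR → queue [LH, XT]
Visit LH; enqueue AR → queue [XT, AR]
Visit XT → queue [AR]
Visit AR → queue []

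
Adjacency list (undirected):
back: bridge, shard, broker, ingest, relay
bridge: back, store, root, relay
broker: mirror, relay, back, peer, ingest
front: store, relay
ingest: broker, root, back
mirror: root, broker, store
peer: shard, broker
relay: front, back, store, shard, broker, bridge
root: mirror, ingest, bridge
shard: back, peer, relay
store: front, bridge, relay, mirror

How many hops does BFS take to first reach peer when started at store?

Level 0: store
Level 1: bridge, front, mirror, relay
Level 2: back, broker, root, shard
Level 3: ingest, peer
peer first appears at level 3.

3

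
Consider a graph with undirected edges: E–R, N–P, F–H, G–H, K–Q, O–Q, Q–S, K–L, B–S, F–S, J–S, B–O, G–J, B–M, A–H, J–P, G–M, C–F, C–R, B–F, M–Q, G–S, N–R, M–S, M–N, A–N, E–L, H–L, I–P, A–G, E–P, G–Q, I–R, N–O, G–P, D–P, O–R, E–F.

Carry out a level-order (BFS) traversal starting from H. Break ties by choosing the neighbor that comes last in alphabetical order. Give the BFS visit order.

H L G F A K E S Q P M J C B N R O I D

Visit H; enqueue L, G, F, A → queue [L, G, F, A]
Visit L; enqueue K, E → queue [G, F, A, K, E]
Visit G; enqueue S, Q, P, M, J → queue [F, A, K, E, S, Q, P, M, J]
Visit F; enqueue C, B → queue [A, K, E, S, Q, P, M, J, C, B]
Visit A; enqueue N → queue [K, E, S, Q, P, M, J, C, B, N]
Visit K → queue [E, S, Q, P, M, J, C, B, N]
Visit E; enqueue R → queue [S, Q, P, M, J, C, B, N, R]
Visit S → queue [Q, P, M, J, C, B, N, R]
Visit Q; enqueue O → queue [P, M, J, C, B, N, R, O]
Visit P; enqueue I, D → queue [M, J, C, B, N, R, O, I, D]
Visit M → queue [J, C, B, N, R, O, I, D]
Visit J → queue [C, B, N, R, O, I, D]
Visit C → queue [B, N, R, O, I, D]
Visit B → queue [N, R, O, I, D]
Visit N → queue [R, O, I, D]
Visit R → queue [O, I, D]
Visit O → queue [I, D]
Visit I → queue [D]
Visit D → queue []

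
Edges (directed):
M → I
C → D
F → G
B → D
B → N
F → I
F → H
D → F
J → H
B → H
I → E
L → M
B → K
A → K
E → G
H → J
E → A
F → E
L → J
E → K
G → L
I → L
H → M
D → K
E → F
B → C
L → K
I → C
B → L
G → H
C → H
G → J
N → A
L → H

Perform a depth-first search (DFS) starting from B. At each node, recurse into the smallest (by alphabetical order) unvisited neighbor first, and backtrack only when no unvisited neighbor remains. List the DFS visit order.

B → C → D → F → E → A → K → G → H → J → M → I → L → N

Visit B
B → C
C → D
D → F
F → E
E → A
A → K
E → G
G → H
H → J
H → M
M → I
I → L
B → N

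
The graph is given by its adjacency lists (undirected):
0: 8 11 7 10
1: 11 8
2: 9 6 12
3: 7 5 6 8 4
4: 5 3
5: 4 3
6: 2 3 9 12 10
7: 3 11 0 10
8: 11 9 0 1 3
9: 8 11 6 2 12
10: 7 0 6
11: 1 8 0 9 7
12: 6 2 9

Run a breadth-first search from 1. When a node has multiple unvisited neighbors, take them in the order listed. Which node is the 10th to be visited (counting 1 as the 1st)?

Visit 1; enqueue 11, 8 → queue [11, 8]
Visit 11; enqueue 0, 9, 7 → queue [8, 0, 9, 7]
Visit 8; enqueue 3 → queue [0, 9, 7, 3]
Visit 0; enqueue 10 → queue [9, 7, 3, 10]
Visit 9; enqueue 6, 2, 12 → queue [7, 3, 10, 6, 2, 12]
Visit 7 → queue [3, 10, 6, 2, 12]
Visit 3; enqueue 5, 4 → queue [10, 6, 2, 12, 5, 4]
Visit 10 → queue [6, 2, 12, 5, 4]
Visit 6 → queue [2, 12, 5, 4]
Visit 2 → queue [12, 5, 4]
Visit 12 → queue [5, 4]
Visit 5 → queue [4]
Visit 4 → queue []

Visit order: 1, 11, 8, 0, 9, 7, 3, 10, 6, 2, 12, 5, 4

2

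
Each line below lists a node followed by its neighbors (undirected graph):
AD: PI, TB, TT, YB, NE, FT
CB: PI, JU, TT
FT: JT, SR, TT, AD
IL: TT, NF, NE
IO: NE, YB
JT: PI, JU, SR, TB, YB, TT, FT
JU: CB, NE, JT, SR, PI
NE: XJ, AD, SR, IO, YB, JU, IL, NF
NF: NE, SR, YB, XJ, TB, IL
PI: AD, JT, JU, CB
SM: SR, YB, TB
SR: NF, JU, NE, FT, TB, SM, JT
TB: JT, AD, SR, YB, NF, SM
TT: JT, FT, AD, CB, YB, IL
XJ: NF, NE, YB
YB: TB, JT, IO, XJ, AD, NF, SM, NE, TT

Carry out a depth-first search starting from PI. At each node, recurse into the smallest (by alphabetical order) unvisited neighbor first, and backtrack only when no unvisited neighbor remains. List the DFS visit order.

PI AD FT JT JU CB TT IL NE IO YB NF SR SM TB XJ

Visit PI
PI → AD
AD → FT
FT → JT
JT → JU
JU → CB
CB → TT
TT → IL
IL → NE
NE → IO
IO → YB
YB → NF
NF → SR
SR → SM
SM → TB
NF → XJ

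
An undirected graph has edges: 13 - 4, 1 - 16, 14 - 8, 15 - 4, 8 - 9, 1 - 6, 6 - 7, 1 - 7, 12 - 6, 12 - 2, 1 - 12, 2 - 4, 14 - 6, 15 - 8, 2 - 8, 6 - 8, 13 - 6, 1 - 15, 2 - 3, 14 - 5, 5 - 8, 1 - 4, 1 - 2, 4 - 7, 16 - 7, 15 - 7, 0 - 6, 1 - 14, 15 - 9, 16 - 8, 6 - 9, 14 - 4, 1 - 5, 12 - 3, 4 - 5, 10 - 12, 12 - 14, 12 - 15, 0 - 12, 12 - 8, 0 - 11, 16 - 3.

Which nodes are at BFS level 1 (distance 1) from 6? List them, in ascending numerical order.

0, 1, 7, 8, 9, 12, 13, 14

Level 0: 6
Level 1: 0, 1, 7, 8, 9, 12, 13, 14
Level 2: 2, 3, 4, 5, 10, 11, 15, 16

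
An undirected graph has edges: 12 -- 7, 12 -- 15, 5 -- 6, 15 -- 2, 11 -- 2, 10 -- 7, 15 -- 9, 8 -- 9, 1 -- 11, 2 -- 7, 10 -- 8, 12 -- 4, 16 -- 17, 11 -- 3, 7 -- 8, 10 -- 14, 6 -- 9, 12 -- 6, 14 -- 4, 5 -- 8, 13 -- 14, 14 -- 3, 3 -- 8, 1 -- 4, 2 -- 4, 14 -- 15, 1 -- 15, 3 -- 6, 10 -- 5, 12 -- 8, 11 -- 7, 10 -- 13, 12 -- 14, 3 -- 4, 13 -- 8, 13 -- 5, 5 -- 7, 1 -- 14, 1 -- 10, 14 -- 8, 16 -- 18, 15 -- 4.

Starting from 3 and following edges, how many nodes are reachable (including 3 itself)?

15

BFS from 3 visits: 3, 4, 6, 8, 11, 14, 1, 2, 12, 15, 5, 9, 7, 10, 13
Reachable nodes: 15 of 18 total.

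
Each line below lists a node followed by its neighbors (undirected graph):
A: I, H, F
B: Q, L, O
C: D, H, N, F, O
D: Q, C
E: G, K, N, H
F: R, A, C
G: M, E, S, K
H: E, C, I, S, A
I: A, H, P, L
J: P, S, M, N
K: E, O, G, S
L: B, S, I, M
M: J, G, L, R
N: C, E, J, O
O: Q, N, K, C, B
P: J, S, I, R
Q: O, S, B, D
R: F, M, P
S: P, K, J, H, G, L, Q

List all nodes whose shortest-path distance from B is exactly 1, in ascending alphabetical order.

Level 0: B
Level 1: L, O, Q
Level 2: C, D, I, K, M, N, S
Level 3: A, E, F, G, H, J, P, R

L, O, Q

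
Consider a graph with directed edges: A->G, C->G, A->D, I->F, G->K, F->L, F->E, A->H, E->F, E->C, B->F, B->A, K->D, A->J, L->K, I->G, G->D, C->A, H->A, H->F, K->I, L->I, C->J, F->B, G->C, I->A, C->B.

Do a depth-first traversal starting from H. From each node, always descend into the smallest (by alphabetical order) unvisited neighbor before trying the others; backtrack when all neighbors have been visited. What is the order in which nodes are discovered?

Visit H
H → A
A → D
A → G
G → C
C → B
B → F
F → E
F → L
L → I
L → K
C → J

H -> A -> D -> G -> C -> B -> F -> E -> L -> I -> K -> J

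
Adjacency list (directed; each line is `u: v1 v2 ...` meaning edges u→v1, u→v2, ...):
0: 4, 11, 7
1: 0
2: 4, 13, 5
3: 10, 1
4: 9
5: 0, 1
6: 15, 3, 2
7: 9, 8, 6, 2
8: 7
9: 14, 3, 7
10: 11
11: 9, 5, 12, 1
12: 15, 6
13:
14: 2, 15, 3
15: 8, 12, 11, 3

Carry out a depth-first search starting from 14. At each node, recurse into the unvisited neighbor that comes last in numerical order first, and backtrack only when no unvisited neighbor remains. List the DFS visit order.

Visit 14
14 → 15
15 → 12
12 → 6
6 → 3
3 → 10
10 → 11
11 → 9
9 → 7
7 → 8
7 → 2
2 → 13
2 → 5
5 → 1
1 → 0
0 → 4

14, 15, 12, 6, 3, 10, 11, 9, 7, 8, 2, 13, 5, 1, 0, 4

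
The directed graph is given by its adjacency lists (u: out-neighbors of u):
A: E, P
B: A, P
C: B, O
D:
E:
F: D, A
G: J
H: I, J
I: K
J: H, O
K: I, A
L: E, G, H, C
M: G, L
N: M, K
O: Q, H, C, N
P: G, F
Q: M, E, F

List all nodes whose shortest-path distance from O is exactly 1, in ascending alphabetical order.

C, H, N, Q

Level 0: O
Level 1: C, H, N, Q
Level 2: B, E, F, I, J, K, M
Level 3: A, D, G, L, P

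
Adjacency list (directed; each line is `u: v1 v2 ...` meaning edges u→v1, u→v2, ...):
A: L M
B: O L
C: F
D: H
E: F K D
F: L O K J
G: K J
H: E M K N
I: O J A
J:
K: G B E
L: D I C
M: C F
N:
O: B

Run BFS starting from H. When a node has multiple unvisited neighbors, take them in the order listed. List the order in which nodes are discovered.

H, E, M, K, N, F, D, C, G, B, L, O, J, I, A

Visit H; enqueue E, M, K, N → queue [E, M, K, N]
Visit E; enqueue F, D → queue [M, K, N, F, D]
Visit M; enqueue C → queue [K, N, F, D, C]
Visit K; enqueue G, B → queue [N, F, D, C, G, B]
Visit N → queue [F, D, C, G, B]
Visit F; enqueue L, O, J → queue [D, C, G, B, L, O, J]
Visit D → queue [C, G, B, L, O, J]
Visit C → queue [G, B, L, O, J]
Visit G → queue [B, L, O, J]
Visit B → queue [L, O, J]
Visit L; enqueue I → queue [O, J, I]
Visit O → queue [J, I]
Visit J → queue [I]
Visit I; enqueue A → queue [A]
Visit A → queue []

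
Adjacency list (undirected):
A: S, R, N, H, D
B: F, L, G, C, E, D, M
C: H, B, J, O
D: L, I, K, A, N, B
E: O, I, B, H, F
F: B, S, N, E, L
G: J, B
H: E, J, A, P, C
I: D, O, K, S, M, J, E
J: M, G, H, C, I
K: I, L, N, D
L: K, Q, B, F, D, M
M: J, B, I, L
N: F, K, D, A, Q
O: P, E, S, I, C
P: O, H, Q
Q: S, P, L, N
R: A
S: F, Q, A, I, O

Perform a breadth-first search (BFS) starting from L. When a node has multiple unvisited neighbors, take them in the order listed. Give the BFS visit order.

L → K → Q → B → F → D → M → I → N → S → P → G → C → E → A → J → O → H → R

Visit L; enqueue K, Q, B, F, D, M → queue [K, Q, B, F, D, M]
Visit K; enqueue I, N → queue [Q, B, F, D, M, I, N]
Visit Q; enqueue S, P → queue [B, F, D, M, I, N, S, P]
Visit B; enqueue G, C, E → queue [F, D, M, I, N, S, P, G, C, E]
Visit F → queue [D, M, I, N, S, P, G, C, E]
Visit D; enqueue A → queue [M, I, N, S, P, G, C, E, A]
Visit M; enqueue J → queue [I, N, S, P, G, C, E, A, J]
Visit I; enqueue O → queue [N, S, P, G, C, E, A, J, O]
Visit N → queue [S, P, G, C, E, A, J, O]
Visit S → queue [P, G, C, E, A, J, O]
Visit P; enqueue H → queue [G, C, E, A, J, O, H]
Visit G → queue [C, E, A, J, O, H]
Visit C → queue [E, A, J, O, H]
Visit E → queue [A, J, O, H]
Visit A; enqueue R → queue [J, O, H, R]
Visit J → queue [O, H, R]
Visit O → queue [H, R]
Visit H → queue [R]
Visit R → queue []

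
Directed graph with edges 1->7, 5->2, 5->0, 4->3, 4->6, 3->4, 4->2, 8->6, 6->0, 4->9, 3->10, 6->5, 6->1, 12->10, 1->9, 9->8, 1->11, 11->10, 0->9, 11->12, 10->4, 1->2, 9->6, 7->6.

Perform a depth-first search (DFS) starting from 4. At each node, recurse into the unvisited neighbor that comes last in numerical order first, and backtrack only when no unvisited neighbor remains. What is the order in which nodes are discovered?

4 9 8 6 5 2 0 1 11 12 10 7 3

Visit 4
4 → 9
9 → 8
8 → 6
6 → 5
5 → 2
5 → 0
6 → 1
1 → 11
11 → 12
12 → 10
1 → 7
4 → 3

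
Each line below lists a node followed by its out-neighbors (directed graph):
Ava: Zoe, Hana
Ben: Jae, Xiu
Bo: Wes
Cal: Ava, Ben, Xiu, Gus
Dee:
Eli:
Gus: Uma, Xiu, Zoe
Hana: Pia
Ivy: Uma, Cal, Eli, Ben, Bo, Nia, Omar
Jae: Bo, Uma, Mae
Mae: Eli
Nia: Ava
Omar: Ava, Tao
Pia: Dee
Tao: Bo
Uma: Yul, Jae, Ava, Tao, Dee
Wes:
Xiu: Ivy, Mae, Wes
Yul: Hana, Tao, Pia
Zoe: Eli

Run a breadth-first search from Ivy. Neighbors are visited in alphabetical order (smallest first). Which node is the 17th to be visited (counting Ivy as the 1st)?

Visit Ivy; enqueue Ben, Bo, Cal, Eli, Nia, Omar, Uma → queue [Ben, Bo, Cal, Eli, Nia, Omar, Uma]
Visit Ben; enqueue Jae, Xiu → queue [Bo, Cal, Eli, Nia, Omar, Uma, Jae, Xiu]
Visit Bo; enqueue Wes → queue [Cal, Eli, Nia, Omar, Uma, Jae, Xiu, Wes]
Visit Cal; enqueue Ava, Gus → queue [Eli, Nia, Omar, Uma, Jae, Xiu, Wes, Ava, Gus]
Visit Eli → queue [Nia, Omar, Uma, Jae, Xiu, Wes, Ava, Gus]
Visit Nia → queue [Omar, Uma, Jae, Xiu, Wes, Ava, Gus]
Visit Omar; enqueue Tao → queue [Uma, Jae, Xiu, Wes, Ava, Gus, Tao]
Visit Uma; enqueue Dee, Yul → queue [Jae, Xiu, Wes, Ava, Gus, Tao, Dee, Yul]
Visit Jae; enqueue Mae → queue [Xiu, Wes, Ava, Gus, Tao, Dee, Yul, Mae]
Visit Xiu → queue [Wes, Ava, Gus, Tao, Dee, Yul, Mae]
Visit Wes → queue [Ava, Gus, Tao, Dee, Yul, Mae]
Visit Ava; enqueue Hana, Zoe → queue [Gus, Tao, Dee, Yul, Mae, Hana, Zoe]
Visit Gus → queue [Tao, Dee, Yul, Mae, Hana, Zoe]
Visit Tao → queue [Dee, Yul, Mae, Hana, Zoe]
Visit Dee → queue [Yul, Mae, Hana, Zoe]
Visit Yul; enqueue Pia → queue [Mae, Hana, Zoe, Pia]
Visit Mae → queue [Hana, Zoe, Pia]
Visit Hana → queue [Zoe, Pia]
Visit Zoe → queue [Pia]
Visit Pia → queue []

Visit order: Ivy, Ben, Bo, Cal, Eli, Nia, Omar, Uma, Jae, Xiu, Wes, Ava, Gus, Tao, Dee, Yul, Mae, Hana, Zoe, Pia

Mae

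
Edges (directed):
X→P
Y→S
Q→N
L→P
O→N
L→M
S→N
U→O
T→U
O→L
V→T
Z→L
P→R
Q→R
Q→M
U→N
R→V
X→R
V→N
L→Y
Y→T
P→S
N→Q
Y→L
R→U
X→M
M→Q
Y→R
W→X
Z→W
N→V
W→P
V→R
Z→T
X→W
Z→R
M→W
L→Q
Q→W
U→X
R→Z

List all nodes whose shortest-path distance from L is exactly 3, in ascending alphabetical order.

U, V, X, Z

Level 0: L
Level 1: M, P, Q, Y
Level 2: N, R, S, T, W
Level 3: U, V, X, Z
Level 4: O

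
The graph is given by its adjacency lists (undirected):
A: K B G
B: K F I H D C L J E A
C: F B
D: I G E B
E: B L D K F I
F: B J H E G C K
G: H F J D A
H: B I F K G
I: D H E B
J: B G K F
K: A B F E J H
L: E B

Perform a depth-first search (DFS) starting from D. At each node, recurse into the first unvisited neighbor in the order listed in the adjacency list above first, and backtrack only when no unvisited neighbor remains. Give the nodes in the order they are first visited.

Visit D
D → I
I → H
H → B
B → K
K → A
A → G
G → F
F → J
F → E
E → L
F → C

D, I, H, B, K, A, G, F, J, E, L, C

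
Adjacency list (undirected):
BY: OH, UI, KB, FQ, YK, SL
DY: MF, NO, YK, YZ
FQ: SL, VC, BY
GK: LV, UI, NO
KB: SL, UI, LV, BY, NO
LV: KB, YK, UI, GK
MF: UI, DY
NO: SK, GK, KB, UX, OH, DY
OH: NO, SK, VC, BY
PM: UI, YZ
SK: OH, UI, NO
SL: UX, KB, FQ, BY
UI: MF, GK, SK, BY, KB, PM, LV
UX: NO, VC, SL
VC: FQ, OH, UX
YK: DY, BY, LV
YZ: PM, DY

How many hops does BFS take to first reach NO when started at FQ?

Level 0: FQ
Level 1: BY, SL, VC
Level 2: KB, OH, UI, UX, YK
Level 3: DY, GK, LV, MF, NO, PM, SK
Level 4: YZ
NO first appears at level 3.

3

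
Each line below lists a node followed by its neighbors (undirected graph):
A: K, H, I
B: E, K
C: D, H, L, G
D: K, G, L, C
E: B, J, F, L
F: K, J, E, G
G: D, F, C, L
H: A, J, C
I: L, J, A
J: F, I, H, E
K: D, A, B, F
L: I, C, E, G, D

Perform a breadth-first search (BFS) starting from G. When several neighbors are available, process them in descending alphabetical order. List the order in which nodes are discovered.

G L F D C I E K J H A B

Visit G; enqueue L, F, D, C → queue [L, F, D, C]
Visit L; enqueue I, E → queue [F, D, C, I, E]
Visit F; enqueue K, J → queue [D, C, I, E, K, J]
Visit D → queue [C, I, E, K, J]
Visit C; enqueue H → queue [I, E, K, J, H]
Visit I; enqueue A → queue [E, K, J, H, A]
Visit E; enqueue B → queue [K, J, H, A, B]
Visit K → queue [J, H, A, B]
Visit J → queue [H, A, B]
Visit H → queue [A, B]
Visit A → queue [B]
Visit B → queue []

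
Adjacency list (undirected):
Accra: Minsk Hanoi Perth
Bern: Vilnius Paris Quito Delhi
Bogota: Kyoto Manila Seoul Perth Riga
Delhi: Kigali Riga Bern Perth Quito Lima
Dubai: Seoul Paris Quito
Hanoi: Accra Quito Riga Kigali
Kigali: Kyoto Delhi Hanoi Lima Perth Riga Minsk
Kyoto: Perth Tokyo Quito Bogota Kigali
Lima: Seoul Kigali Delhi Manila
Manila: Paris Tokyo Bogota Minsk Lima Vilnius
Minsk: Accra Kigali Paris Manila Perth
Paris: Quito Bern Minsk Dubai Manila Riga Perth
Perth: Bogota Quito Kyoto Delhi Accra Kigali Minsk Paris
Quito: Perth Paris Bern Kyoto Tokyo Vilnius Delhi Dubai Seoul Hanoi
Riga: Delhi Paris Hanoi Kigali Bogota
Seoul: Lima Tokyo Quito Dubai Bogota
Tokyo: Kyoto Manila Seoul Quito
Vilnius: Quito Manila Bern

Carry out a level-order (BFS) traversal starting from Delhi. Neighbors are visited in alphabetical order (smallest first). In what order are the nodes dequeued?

Visit Delhi; enqueue Bern, Kigali, Lima, Perth, Quito, Riga → queue [Bern, Kigali, Lima, Perth, Quito, Riga]
Visit Bern; enqueue Paris, Vilnius → queue [Kigali, Lima, Perth, Quito, Riga, Paris, Vilnius]
Visit Kigali; enqueue Hanoi, Kyoto, Minsk → queue [Lima, Perth, Quito, Riga, Paris, Vilnius, Hanoi, Kyoto, Minsk]
Visit Lima; enqueue Manila, Seoul → queue [Perth, Quito, Riga, Paris, Vilnius, Hanoi, Kyoto, Minsk, Manila, Seoul]
Visit Perth; enqueue Accra, Bogota → queue [Quito, Riga, Paris, Vilnius, Hanoi, Kyoto, Minsk, Manila, Seoul, Accra, Bogota]
Visit Quito; enqueue Dubai, Tokyo → queue [Riga, Paris, Vilnius, Hanoi, Kyoto, Minsk, Manila, Seoul, Accra, Bogota, Dubai, Tokyo]
Visit Riga → queue [Paris, Vilnius, Hanoi, Kyoto, Minsk, Manila, Seoul, Accra, Bogota, Dubai, Tokyo]
Visit Paris → queue [Vilnius, Hanoi, Kyoto, Minsk, Manila, Seoul, Accra, Bogota, Dubai, Tokyo]
Visit Vilnius → queue [Hanoi, Kyoto, Minsk, Manila, Seoul, Accra, Bogota, Dubai, Tokyo]
Visit Hanoi → queue [Kyoto, Minsk, Manila, Seoul, Accra, Bogota, Dubai, Tokyo]
Visit Kyoto → queue [Minsk, Manila, Seoul, Accra, Bogota, Dubai, Tokyo]
Visit Minsk → queue [Manila, Seoul, Accra, Bogota, Dubai, Tokyo]
Visit Manila → queue [Seoul, Accra, Bogota, Dubai, Tokyo]
Visit Seoul → queue [Accra, Bogota, Dubai, Tokyo]
Visit Accra → queue [Bogota, Dubai, Tokyo]
Visit Bogota → queue [Dubai, Tokyo]
Visit Dubai → queue [Tokyo]
Visit Tokyo → queue []

Delhi Bern Kigali Lima Perth Quito Riga Paris Vilnius Hanoi Kyoto Minsk Manila Seoul Accra Bogota Dubai Tokyo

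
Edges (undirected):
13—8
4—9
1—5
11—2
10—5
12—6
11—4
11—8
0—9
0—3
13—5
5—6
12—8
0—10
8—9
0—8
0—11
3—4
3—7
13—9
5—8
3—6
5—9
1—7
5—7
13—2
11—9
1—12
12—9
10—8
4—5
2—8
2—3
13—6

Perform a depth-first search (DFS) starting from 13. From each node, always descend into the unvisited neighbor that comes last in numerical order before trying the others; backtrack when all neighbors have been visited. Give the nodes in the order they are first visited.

13, 9, 12, 8, 11, 4, 5, 10, 0, 3, 7, 1, 6, 2

Visit 13
13 → 9
9 → 12
12 → 8
8 → 11
11 → 4
4 → 5
5 → 10
10 → 0
0 → 3
3 → 7
7 → 1
3 → 6
3 → 2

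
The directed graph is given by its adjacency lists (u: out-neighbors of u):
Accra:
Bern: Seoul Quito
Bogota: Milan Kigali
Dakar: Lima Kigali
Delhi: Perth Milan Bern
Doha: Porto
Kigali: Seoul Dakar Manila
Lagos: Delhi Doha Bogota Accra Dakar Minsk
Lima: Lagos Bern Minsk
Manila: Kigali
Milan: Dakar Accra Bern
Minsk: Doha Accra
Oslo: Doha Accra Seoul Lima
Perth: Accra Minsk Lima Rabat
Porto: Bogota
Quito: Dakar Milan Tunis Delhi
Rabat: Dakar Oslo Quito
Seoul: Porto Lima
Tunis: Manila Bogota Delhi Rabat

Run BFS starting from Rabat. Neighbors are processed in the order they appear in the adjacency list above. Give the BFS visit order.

Visit Rabat; enqueue Dakar, Oslo, Quito → queue [Dakar, Oslo, Quito]
Visit Dakar; enqueue Lima, Kigali → queue [Oslo, Quito, Lima, Kigali]
Visit Oslo; enqueue Doha, Accra, Seoul → queue [Quito, Lima, Kigali, Doha, Accra, Seoul]
Visit Quito; enqueue Milan, Tunis, Delhi → queue [Lima, Kigali, Doha, Accra, Seoul, Milan, Tunis, Delhi]
Visit Lima; enqueue Lagos, Bern, Minsk → queue [Kigali, Doha, Accra, Seoul, Milan, Tunis, Delhi, Lagos, Bern, Minsk]
Visit Kigali; enqueue Manila → queue [Doha, Accra, Seoul, Milan, Tunis, Delhi, Lagos, Bern, Minsk, Manila]
Visit Doha; enqueue Porto → queue [Accra, Seoul, Milan, Tunis, Delhi, Lagos, Bern, Minsk, Manila, Porto]
Visit Accra → queue [Seoul, Milan, Tunis, Delhi, Lagos, Bern, Minsk, Manila, Porto]
Visit Seoul → queue [Milan, Tunis, Delhi, Lagos, Bern, Minsk, Manila, Porto]
Visit Milan → queue [Tunis, Delhi, Lagos, Bern, Minsk, Manila, Porto]
Visit Tunis; enqueue Bogota → queue [Delhi, Lagos, Bern, Minsk, Manila, Porto, Bogota]
Visit Delhi; enqueue Perth → queue [Lagos, Bern, Minsk, Manila, Porto, Bogota, Perth]
Visit Lagos → queue [Bern, Minsk, Manila, Porto, Bogota, Perth]
Visit Bern → queue [Minsk, Manila, Porto, Bogota, Perth]
Visit Minsk → queue [Manila, Porto, Bogota, Perth]
Visit Manila → queue [Porto, Bogota, Perth]
Visit Porto → queue [Bogota, Perth]
Visit Bogota → queue [Perth]
Visit Perth → queue []

Rabat Dakar Oslo Quito Lima Kigali Doha Accra Seoul Milan Tunis Delhi Lagos Bern Minsk Manila Porto Bogota Perth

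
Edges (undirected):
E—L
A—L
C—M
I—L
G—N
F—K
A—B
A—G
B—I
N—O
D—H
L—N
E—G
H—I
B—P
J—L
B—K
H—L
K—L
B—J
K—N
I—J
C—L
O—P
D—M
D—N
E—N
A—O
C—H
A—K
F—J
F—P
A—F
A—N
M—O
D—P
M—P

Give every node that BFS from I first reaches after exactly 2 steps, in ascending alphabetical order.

Level 0: I
Level 1: B, H, J, L
Level 2: A, C, D, E, F, K, N, P
Level 3: G, M, O

A, C, D, E, F, K, N, P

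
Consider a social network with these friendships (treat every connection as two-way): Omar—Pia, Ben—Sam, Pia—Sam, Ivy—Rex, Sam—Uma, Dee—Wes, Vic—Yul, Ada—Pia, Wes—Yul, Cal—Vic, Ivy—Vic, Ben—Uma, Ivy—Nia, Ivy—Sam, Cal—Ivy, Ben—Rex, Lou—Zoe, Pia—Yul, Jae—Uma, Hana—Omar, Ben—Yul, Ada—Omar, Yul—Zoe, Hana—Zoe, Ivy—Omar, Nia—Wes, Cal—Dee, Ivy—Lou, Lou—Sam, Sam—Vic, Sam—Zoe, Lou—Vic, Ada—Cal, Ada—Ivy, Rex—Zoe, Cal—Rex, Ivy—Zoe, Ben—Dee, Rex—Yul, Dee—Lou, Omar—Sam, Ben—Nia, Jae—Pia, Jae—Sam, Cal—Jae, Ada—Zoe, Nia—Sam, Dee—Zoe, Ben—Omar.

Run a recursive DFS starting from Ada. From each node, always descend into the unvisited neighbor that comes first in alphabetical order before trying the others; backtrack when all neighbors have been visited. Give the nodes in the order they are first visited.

Visit Ada
Ada → Cal
Cal → Dee
Dee → Ben
Ben → Nia
Nia → Ivy
Ivy → Lou
Lou → Sam
Sam → Jae
Jae → Pia
Pia → Omar
Omar → Hana
Hana → Zoe
Zoe → Rex
Rex → Yul
Yul → Vic
Yul → Wes
Jae → Uma

Ada → Cal → Dee → Ben → Nia → Ivy → Lou → Sam → Jae → Pia → Omar → Hana → Zoe → Rex → Yul → Vic → Wes → Uma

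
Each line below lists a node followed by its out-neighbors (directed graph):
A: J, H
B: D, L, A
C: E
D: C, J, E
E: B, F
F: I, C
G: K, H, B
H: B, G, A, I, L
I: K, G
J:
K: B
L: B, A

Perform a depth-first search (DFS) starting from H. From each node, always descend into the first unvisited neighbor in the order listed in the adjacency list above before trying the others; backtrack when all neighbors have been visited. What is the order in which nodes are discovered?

H → B → D → C → E → F → I → K → G → J → L → A

Visit H
H → B
B → D
D → C
C → E
E → F
F → I
I → K
I → G
D → J
B → L
L → A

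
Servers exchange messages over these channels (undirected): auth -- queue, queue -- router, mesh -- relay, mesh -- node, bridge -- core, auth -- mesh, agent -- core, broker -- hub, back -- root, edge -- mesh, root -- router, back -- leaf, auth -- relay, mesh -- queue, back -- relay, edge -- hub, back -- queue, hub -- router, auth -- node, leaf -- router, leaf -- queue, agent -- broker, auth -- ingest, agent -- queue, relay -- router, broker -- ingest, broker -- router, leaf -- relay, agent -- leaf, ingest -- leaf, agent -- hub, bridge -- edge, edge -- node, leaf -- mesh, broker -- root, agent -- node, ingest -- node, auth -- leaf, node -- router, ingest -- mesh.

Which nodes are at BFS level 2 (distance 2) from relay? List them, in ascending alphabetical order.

agent, broker, edge, hub, ingest, node, queue, root

Level 0: relay
Level 1: auth, back, leaf, mesh, router
Level 2: agent, broker, edge, hub, ingest, node, queue, root
Level 3: bridge, core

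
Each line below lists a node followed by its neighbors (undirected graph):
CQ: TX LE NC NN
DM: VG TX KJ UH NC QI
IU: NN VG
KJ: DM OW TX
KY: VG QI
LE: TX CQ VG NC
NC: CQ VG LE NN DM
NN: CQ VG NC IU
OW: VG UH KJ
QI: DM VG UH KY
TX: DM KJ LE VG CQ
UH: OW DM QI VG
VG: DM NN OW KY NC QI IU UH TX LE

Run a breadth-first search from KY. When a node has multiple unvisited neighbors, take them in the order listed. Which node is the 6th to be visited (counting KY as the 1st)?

Visit KY; enqueue VG, QI → queue [VG, QI]
Visit VG; enqueue DM, NN, OW, NC, IU, UH, TX, LE → queue [QI, DM, NN, OW, NC, IU, UH, TX, LE]
Visit QI → queue [DM, NN, OW, NC, IU, UH, TX, LE]
Visit DM; enqueue KJ → queue [NN, OW, NC, IU, UH, TX, LE, KJ]
Visit NN; enqueue CQ → queue [OW, NC, IU, UH, TX, LE, KJ, CQ]
Visit OW → queue [NC, IU, UH, TX, LE, KJ, CQ]
Visit NC → queue [IU, UH, TX, LE, KJ, CQ]
Visit IU → queue [UH, TX, LE, KJ, CQ]
Visit UH → queue [TX, LE, KJ, CQ]
Visit TX → queue [LE, KJ, CQ]
Visit LE → queue [KJ, CQ]
Visit KJ → queue [CQ]
Visit CQ → queue []

Visit order: KY, VG, QI, DM, NN, OW, NC, IU, UH, TX, LE, KJ, CQ

OW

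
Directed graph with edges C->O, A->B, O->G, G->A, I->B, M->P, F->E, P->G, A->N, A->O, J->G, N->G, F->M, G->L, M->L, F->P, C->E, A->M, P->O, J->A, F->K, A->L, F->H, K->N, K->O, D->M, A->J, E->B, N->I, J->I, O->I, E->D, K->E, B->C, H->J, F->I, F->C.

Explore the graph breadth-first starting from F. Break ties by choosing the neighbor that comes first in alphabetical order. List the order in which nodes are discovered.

Visit F; enqueue C, E, H, I, K, M, P → queue [C, E, H, I, K, M, P]
Visit C; enqueue O → queue [E, H, I, K, M, P, O]
Visit E; enqueue B, D → queue [H, I, K, M, P, O, B, D]
Visit H; enqueue J → queue [I, K, M, P, O, B, D, J]
Visit I → queue [K, M, P, O, B, D, J]
Visit K; enqueue N → queue [M, P, O, B, D, J, N]
Visit M; enqueue L → queue [P, O, B, D, J, N, L]
Visit P; enqueue G → queue [O, B, D, J, N, L, G]
Visit O → queue [B, D, J, N, L, G]
Visit B → queue [D, J, N, L, G]
Visit D → queue [J, N, L, G]
Visit J; enqueue A → queue [N, L, G, A]
Visit N → queue [L, G, A]
Visit L → queue [G, A]
Visit G → queue [A]
Visit A → queue []

F, C, E, H, I, K, M, P, O, B, D, J, N, L, G, A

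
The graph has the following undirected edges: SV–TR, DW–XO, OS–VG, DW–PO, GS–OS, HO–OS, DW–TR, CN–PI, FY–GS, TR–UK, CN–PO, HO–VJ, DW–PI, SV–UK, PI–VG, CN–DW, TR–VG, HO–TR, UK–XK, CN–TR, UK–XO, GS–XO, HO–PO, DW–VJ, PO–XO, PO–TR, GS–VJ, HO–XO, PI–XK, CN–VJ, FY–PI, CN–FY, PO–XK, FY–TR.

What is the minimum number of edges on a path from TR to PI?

Level 0: TR
Level 1: CN, DW, FY, HO, PO, SV, UK, VG
Level 2: GS, OS, PI, VJ, XK, XO
PI first appears at level 2.

2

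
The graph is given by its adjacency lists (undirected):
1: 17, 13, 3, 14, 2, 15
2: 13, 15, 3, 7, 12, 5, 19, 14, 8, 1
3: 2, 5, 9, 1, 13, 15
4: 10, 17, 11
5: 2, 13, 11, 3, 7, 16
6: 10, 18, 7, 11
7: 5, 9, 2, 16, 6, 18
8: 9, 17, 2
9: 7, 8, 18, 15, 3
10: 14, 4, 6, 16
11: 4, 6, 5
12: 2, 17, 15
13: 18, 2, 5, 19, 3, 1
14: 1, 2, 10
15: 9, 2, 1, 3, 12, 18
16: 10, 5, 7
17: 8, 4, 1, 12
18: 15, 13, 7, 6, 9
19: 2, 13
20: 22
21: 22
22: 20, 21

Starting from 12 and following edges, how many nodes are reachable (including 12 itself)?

19

BFS from 12 visits: 12, 2, 17, 15, 13, 3, 7, 5, 19, 14, 8, 1, 4, 9, 18, 16, 6, 11, 10
Reachable nodes: 19 of 22 total.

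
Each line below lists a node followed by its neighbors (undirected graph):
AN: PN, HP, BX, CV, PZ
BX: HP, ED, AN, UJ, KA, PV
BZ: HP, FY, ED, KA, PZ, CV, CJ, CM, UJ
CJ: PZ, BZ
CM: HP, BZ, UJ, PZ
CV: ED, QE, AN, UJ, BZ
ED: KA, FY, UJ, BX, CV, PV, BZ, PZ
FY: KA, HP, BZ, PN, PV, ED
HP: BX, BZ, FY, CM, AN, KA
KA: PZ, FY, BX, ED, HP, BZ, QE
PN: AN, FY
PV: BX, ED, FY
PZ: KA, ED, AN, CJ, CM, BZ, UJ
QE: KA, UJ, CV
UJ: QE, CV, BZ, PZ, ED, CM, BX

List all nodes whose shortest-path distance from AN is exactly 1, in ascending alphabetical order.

Level 0: AN
Level 1: BX, CV, HP, PN, PZ
Level 2: BZ, CJ, CM, ED, FY, KA, PV, QE, UJ

BX, CV, HP, PN, PZ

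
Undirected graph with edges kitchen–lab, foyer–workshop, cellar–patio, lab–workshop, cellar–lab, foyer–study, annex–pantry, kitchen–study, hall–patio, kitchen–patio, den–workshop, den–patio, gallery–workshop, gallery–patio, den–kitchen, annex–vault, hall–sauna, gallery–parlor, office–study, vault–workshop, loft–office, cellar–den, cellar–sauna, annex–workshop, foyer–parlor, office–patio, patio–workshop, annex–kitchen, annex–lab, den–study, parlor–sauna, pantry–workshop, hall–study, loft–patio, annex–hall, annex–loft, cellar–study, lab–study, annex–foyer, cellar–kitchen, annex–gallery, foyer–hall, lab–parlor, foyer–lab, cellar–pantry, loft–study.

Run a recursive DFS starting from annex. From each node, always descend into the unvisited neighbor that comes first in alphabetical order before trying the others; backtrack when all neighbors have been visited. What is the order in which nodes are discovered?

Visit annex
annex → foyer
foyer → hall
hall → patio
patio → cellar
cellar → den
den → kitchen
kitchen → lab
lab → parlor
parlor → gallery
gallery → workshop
workshop → pantry
workshop → vault
parlor → sauna
lab → study
study → loft
loft → office

annex -> foyer -> hall -> patio -> cellar -> den -> kitchen -> lab -> parlor -> gallery -> workshop -> pantry -> vault -> sauna -> study -> loft -> office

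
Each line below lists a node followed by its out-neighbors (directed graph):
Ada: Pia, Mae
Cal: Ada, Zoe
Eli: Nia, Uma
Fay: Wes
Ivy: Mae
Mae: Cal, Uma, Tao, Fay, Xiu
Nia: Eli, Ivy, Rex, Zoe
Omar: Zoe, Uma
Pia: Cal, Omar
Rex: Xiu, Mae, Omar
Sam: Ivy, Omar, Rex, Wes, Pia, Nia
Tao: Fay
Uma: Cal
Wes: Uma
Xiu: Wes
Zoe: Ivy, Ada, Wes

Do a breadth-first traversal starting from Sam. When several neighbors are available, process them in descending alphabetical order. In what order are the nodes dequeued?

Visit Sam; enqueue Wes, Rex, Pia, Omar, Nia, Ivy → queue [Wes, Rex, Pia, Omar, Nia, Ivy]
Visit Wes; enqueue Uma → queue [Rex, Pia, Omar, Nia, Ivy, Uma]
Visit Rex; enqueue Xiu, Mae → queue [Pia, Omar, Nia, Ivy, Uma, Xiu, Mae]
Visit Pia; enqueue Cal → queue [Omar, Nia, Ivy, Uma, Xiu, Mae, Cal]
Visit Omar; enqueue Zoe → queue [Nia, Ivy, Uma, Xiu, Mae, Cal, Zoe]
Visit Nia; enqueue Eli → queue [Ivy, Uma, Xiu, Mae, Cal, Zoe, Eli]
Visit Ivy → queue [Uma, Xiu, Mae, Cal, Zoe, Eli]
Visit Uma → queue [Xiu, Mae, Cal, Zoe, Eli]
Visit Xiu → queue [Mae, Cal, Zoe, Eli]
Visit Mae; enqueue Tao, Fay → queue [Cal, Zoe, Eli, Tao, Fay]
Visit Cal; enqueue Ada → queue [Zoe, Eli, Tao, Fay, Ada]
Visit Zoe → queue [Eli, Tao, Fay, Ada]
Visit Eli → queue [Tao, Fay, Ada]
Visit Tao → queue [Fay, Ada]
Visit Fay → queue [Ada]
Visit Ada → queue []

Sam Wes Rex Pia Omar Nia Ivy Uma Xiu Mae Cal Zoe Eli Tao Fay Ada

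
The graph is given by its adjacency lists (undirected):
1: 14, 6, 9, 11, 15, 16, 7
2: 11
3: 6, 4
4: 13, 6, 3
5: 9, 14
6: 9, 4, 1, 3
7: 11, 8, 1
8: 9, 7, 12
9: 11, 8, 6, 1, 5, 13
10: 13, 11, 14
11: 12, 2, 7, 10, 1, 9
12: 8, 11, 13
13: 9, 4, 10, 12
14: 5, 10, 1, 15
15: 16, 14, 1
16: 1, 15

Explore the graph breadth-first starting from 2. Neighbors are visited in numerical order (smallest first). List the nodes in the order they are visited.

2, 11, 1, 7, 9, 10, 12, 6, 14, 15, 16, 8, 5, 13, 3, 4

Visit 2; enqueue 11 → queue [11]
Visit 11; enqueue 1, 7, 9, 10, 12 → queue [1, 7, 9, 10, 12]
Visit 1; enqueue 6, 14, 15, 16 → queue [7, 9, 10, 12, 6, 14, 15, 16]
Visit 7; enqueue 8 → queue [9, 10, 12, 6, 14, 15, 16, 8]
Visit 9; enqueue 5, 13 → queue [10, 12, 6, 14, 15, 16, 8, 5, 13]
Visit 10 → queue [12, 6, 14, 15, 16, 8, 5, 13]
Visit 12 → queue [6, 14, 15, 16, 8, 5, 13]
Visit 6; enqueue 3, 4 → queue [14, 15, 16, 8, 5, 13, 3, 4]
Visit 14 → queue [15, 16, 8, 5, 13, 3, 4]
Visit 15 → queue [16, 8, 5, 13, 3, 4]
Visit 16 → queue [8, 5, 13, 3, 4]
Visit 8 → queue [5, 13, 3, 4]
Visit 5 → queue [13, 3, 4]
Visit 13 → queue [3, 4]
Visit 3 → queue [4]
Visit 4 → queue []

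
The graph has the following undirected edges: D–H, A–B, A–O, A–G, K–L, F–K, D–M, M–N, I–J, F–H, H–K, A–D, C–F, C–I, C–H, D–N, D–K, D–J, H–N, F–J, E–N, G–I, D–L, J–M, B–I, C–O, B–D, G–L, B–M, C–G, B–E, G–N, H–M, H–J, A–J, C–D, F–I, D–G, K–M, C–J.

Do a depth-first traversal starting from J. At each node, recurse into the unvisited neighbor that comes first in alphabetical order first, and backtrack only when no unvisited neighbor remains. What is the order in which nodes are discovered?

Visit J
J → A
A → B
B → D
D → C
C → F
F → H
H → K
K → L
L → G
G → I
G → N
N → E
N → M
C → O

J A B D C F H K L G I N E M O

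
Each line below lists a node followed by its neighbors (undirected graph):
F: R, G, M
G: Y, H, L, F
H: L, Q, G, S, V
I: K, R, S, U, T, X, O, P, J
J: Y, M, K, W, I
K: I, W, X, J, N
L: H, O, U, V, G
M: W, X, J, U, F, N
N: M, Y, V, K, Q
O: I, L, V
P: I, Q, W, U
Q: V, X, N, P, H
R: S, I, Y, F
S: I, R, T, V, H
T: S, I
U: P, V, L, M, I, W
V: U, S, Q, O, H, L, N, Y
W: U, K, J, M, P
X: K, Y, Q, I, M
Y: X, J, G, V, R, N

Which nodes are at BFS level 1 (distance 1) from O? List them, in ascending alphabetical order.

I, L, V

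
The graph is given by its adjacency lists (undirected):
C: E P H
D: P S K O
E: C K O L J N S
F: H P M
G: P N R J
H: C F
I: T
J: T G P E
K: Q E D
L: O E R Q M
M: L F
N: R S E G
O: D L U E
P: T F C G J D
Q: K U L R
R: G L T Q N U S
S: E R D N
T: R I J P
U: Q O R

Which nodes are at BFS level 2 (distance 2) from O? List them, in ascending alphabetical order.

C, J, K, M, N, P, Q, R, S

Level 0: O
Level 1: D, E, L, U
Level 2: C, J, K, M, N, P, Q, R, S
Level 3: F, G, H, T
Level 4: I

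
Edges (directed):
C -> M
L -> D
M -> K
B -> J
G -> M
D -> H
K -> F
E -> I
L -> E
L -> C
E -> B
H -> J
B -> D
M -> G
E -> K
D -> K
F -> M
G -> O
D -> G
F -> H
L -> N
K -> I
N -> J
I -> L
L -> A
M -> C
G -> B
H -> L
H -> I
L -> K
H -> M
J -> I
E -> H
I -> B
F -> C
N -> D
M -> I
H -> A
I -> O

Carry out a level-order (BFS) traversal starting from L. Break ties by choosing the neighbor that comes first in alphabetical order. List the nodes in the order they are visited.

Visit L; enqueue A, C, D, E, K, N → queue [A, C, D, E, K, N]
Visit A → queue [C, D, E, K, N]
Visit C; enqueue M → queue [D, E, K, N, M]
Visit D; enqueue G, H → queue [E, K, N, M, G, H]
Visit E; enqueue B, I → queue [K, N, M, G, H, B, I]
Visit K; enqueue F → queue [N, M, G, H, B, I, F]
Visit N; enqueue J → queue [M, G, H, B, I, F, J]
Visit M → queue [G, H, B, I, F, J]
Visit G; enqueue O → queue [H, B, I, F, J, O]
Visit H → queue [B, I, F, J, O]
Visit B → queue [I, F, J, O]
Visit I → queue [F, J, O]
Visit F → queue [J, O]
Visit J → queue [O]
Visit O → queue []

L, A, C, D, E, K, N, M, G, H, B, I, F, J, O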